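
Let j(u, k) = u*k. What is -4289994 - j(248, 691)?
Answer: -4461362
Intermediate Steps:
j(u, k) = k*u
-4289994 - j(248, 691) = -4289994 - 691*248 = -4289994 - 1*171368 = -4289994 - 171368 = -4461362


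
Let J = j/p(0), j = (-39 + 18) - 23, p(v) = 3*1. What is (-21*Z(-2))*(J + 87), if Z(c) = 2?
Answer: -3038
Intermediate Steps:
p(v) = 3
j = -44 (j = -21 - 23 = -44)
J = -44/3 ≈ -14.667
(-21*Z(-2))*(J + 87) = (-21*2)*(-44/3 + 87) = -42*217/3 = -3038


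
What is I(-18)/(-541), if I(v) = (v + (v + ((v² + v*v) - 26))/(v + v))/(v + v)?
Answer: -313/175284 ≈ -0.0017857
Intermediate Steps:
I(v) = (v + (-26 + v + 2*v²)/(2*v))/(2*v) (I(v) = (v + (v + ((v² + v²) - 26))/((2*v)))/((2*v)) = (v + (v + (2*v² - 26))*(1/(2*v)))*(1/(2*v)) = (v + (v + (-26 + 2*v²))*(1/(2*v)))*(1/(2*v)) = (v + (-26 + v + 2*v²)*(1/(2*v)))*(1/(2*v)) = (v + (-26 + v + 2*v²)/(2*v))*(1/(2*v)) = (v + (-26 + v + 2*v²)/(2*v))/(2*v))
I(-18)/(-541) = ((¼)*(-26 - 18 + 4*(-18)²)/(-18)²)/(-541) = ((¼)*(1/324)*(-26 - 18 + 4*324))*(-1/541) = ((¼)*(1/324)*(-26 - 18 + 1296))*(-1/541) = ((¼)*(1/324)*1252)*(-1/541) = (313/324)*(-1/541) = -313/175284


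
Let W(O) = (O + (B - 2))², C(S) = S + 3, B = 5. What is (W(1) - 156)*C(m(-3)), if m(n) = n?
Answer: 0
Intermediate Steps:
C(S) = 3 + S
W(O) = (3 + O)² (W(O) = (O + (5 - 2))² = (O + 3)² = (3 + O)²)
(W(1) - 156)*C(m(-3)) = ((3 + 1)² - 156)*(3 - 3) = (4² - 156)*0 = (16 - 156)*0 = -140*0 = 0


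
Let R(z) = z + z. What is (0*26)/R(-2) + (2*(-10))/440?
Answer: -1/22 ≈ -0.045455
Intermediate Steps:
R(z) = 2*z
(0*26)/R(-2) + (2*(-10))/440 = (0*26)/((2*(-2))) + (2*(-10))/440 = 0/(-4) - 20*1/440 = 0*(-¼) - 1/22 = 0 - 1/22 = -1/22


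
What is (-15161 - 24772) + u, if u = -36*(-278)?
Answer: -29925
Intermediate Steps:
u = 10008
(-15161 - 24772) + u = (-15161 - 24772) + 10008 = -39933 + 10008 = -29925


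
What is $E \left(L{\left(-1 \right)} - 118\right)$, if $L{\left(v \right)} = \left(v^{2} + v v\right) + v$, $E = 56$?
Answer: $-6552$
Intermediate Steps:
$L{\left(v \right)} = v + 2 v^{2}$ ($L{\left(v \right)} = \left(v^{2} + v^{2}\right) + v = 2 v^{2} + v = v + 2 v^{2}$)
$E \left(L{\left(-1 \right)} - 118\right) = 56 \left(- (1 + 2 \left(-1\right)) - 118\right) = 56 \left(- (1 - 2) - 118\right) = 56 \left(\left(-1\right) \left(-1\right) - 118\right) = 56 \left(1 - 118\right) = 56 \left(-117\right) = -6552$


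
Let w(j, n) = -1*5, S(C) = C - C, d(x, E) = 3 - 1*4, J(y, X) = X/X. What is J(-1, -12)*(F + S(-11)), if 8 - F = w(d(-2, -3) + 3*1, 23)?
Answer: 13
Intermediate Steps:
J(y, X) = 1
d(x, E) = -1 (d(x, E) = 3 - 4 = -1)
S(C) = 0
w(j, n) = -5
F = 13 (F = 8 - 1*(-5) = 8 + 5 = 13)
J(-1, -12)*(F + S(-11)) = 1*(13 + 0) = 1*13 = 13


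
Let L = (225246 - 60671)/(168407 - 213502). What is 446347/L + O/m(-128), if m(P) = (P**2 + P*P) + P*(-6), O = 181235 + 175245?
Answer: -36366085279/297370 ≈ -1.2229e+5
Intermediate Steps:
O = 356480
L = -1135/311 (L = 164575/(-45095) = 164575*(-1/45095) = -1135/311 ≈ -3.6495)
m(P) = -6*P + 2*P**2 (m(P) = (P**2 + P**2) - 6*P = 2*P**2 - 6*P = -6*P + 2*P**2)
446347/L + O/m(-128) = 446347/(-1135/311) + 356480/((2*(-128)*(-3 - 128))) = 446347*(-311/1135) + 356480/((2*(-128)*(-131))) = -138813917/1135 + 356480/33536 = -138813917/1135 + 356480*(1/33536) = -138813917/1135 + 2785/262 = -36366085279/297370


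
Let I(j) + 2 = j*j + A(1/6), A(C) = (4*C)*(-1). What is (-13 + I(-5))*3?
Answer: 28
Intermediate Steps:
A(C) = -4*C
I(j) = -8/3 + j² (I(j) = -2 + (j*j - 4/6) = -2 + (j² - 4*⅙) = -2 + (j² - ⅔) = -2 + (-⅔ + j²) = -8/3 + j²)
(-13 + I(-5))*3 = (-13 + (-8/3 + (-5)²))*3 = (-13 + (-8/3 + 25))*3 = (-13 + 67/3)*3 = (28/3)*3 = 28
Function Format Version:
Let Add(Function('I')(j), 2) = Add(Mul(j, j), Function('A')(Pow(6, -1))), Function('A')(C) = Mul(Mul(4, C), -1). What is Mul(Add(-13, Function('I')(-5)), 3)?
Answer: 28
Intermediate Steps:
Function('A')(C) = Mul(-4, C)
Function('I')(j) = Add(Rational(-8, 3), Pow(j, 2)) (Function('I')(j) = Add(-2, Add(Mul(j, j), Mul(-4, Pow(6, -1)))) = Add(-2, Add(Pow(j, 2), Mul(-4, Rational(1, 6)))) = Add(-2, Add(Pow(j, 2), Rational(-2, 3))) = Add(-2, Add(Rational(-2, 3), Pow(j, 2))) = Add(Rational(-8, 3), Pow(j, 2)))
Mul(Add(-13, Function('I')(-5)), 3) = Mul(Add(-13, Add(Rational(-8, 3), Pow(-5, 2))), 3) = Mul(Add(-13, Add(Rational(-8, 3), 25)), 3) = Mul(Add(-13, Rational(67, 3)), 3) = Mul(Rational(28, 3), 3) = 28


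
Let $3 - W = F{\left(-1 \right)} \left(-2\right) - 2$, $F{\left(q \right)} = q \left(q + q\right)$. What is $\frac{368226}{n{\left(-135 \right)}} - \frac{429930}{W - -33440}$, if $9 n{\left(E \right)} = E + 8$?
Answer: $- \frac{110905724376}{4248023} \approx -26108.0$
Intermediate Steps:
$n{\left(E \right)} = \frac{8}{9} + \frac{E}{9}$ ($n{\left(E \right)} = \frac{E + 8}{9} = \frac{8 + E}{9} = \frac{8}{9} + \frac{E}{9}$)
$F{\left(q \right)} = 2 q^{2}$ ($F{\left(q \right)} = q 2 q = 2 q^{2}$)
$W = 9$ ($W = 3 - \left(2 \left(-1\right)^{2} \left(-2\right) - 2\right) = 3 - \left(2 \cdot 1 \left(-2\right) - 2\right) = 3 - \left(2 \left(-2\right) - 2\right) = 3 - \left(-4 - 2\right) = 3 - -6 = 3 + 6 = 9$)
$\frac{368226}{n{\left(-135 \right)}} - \frac{429930}{W - -33440} = \frac{368226}{\frac{8}{9} + \frac{1}{9} \left(-135\right)} - \frac{429930}{9 - -33440} = \frac{368226}{\frac{8}{9} - 15} - \frac{429930}{9 + 33440} = \frac{368226}{- \frac{127}{9}} - \frac{429930}{33449} = 368226 \left(- \frac{9}{127}\right) - \frac{429930}{33449} = - \frac{3314034}{127} - \frac{429930}{33449} = - \frac{110905724376}{4248023}$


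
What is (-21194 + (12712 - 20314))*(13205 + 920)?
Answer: -406743500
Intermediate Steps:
(-21194 + (12712 - 20314))*(13205 + 920) = (-21194 - 7602)*14125 = -28796*14125 = -406743500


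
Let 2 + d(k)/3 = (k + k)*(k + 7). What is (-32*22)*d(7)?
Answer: -409728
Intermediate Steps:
d(k) = -6 + 6*k*(7 + k) (d(k) = -6 + 3*((k + k)*(k + 7)) = -6 + 3*((2*k)*(7 + k)) = -6 + 3*(2*k*(7 + k)) = -6 + 6*k*(7 + k))
(-32*22)*d(7) = (-32*22)*(-6 + 6*7² + 42*7) = -704*(-6 + 6*49 + 294) = -704*(-6 + 294 + 294) = -704*582 = -409728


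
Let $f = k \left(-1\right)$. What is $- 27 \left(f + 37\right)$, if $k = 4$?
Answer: $-891$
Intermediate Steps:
$f = -4$ ($f = 4 \left(-1\right) = -4$)
$- 27 \left(f + 37\right) = - 27 \left(-4 + 37\right) = \left(-27\right) 33 = -891$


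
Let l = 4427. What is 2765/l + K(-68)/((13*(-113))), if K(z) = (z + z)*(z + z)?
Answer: -77820007/6503263 ≈ -11.966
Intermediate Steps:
K(z) = 4*z² (K(z) = (2*z)*(2*z) = 4*z²)
2765/l + K(-68)/((13*(-113))) = 2765/4427 + (4*(-68)²)/((13*(-113))) = 2765*(1/4427) + (4*4624)/(-1469) = 2765/4427 + 18496*(-1/1469) = 2765/4427 - 18496/1469 = -77820007/6503263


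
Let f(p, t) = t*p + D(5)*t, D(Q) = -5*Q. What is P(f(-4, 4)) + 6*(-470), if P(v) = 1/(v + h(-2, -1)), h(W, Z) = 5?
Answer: -313021/111 ≈ -2820.0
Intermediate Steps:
f(p, t) = -25*t + p*t (f(p, t) = t*p + (-5*5)*t = p*t - 25*t = -25*t + p*t)
P(v) = 1/(5 + v) (P(v) = 1/(v + 5) = 1/(5 + v))
P(f(-4, 4)) + 6*(-470) = 1/(5 + 4*(-25 - 4)) + 6*(-470) = 1/(5 + 4*(-29)) - 2820 = 1/(5 - 116) - 2820 = 1/(-111) - 2820 = -1/111 - 2820 = -313021/111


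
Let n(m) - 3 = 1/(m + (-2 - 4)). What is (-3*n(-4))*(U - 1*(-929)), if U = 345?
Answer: -55419/5 ≈ -11084.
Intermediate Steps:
n(m) = 3 + 1/(-6 + m) (n(m) = 3 + 1/(m + (-2 - 4)) = 3 + 1/(m - 6) = 3 + 1/(-6 + m))
(-3*n(-4))*(U - 1*(-929)) = (-3*(-17 + 3*(-4))/(-6 - 4))*(345 - 1*(-929)) = (-3*(-17 - 12)/(-10))*(345 + 929) = -(-3)*(-29)/10*1274 = -3*29/10*1274 = -87/10*1274 = -55419/5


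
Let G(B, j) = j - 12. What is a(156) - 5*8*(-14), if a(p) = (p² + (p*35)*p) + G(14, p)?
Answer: 876800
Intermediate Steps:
G(B, j) = -12 + j
a(p) = -12 + p + 36*p² (a(p) = (p² + (p*35)*p) + (-12 + p) = (p² + (35*p)*p) + (-12 + p) = (p² + 35*p²) + (-12 + p) = 36*p² + (-12 + p) = -12 + p + 36*p²)
a(156) - 5*8*(-14) = (-12 + 156 + 36*156²) - 5*8*(-14) = (-12 + 156 + 36*24336) - 40*(-14) = (-12 + 156 + 876096) + 560 = 876240 + 560 = 876800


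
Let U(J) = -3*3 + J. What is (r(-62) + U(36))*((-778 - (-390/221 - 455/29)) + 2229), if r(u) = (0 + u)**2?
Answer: 2802402708/493 ≈ 5.6844e+6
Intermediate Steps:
U(J) = -9 + J
r(u) = u**2
(r(-62) + U(36))*((-778 - (-390/221 - 455/29)) + 2229) = ((-62)**2 + (-9 + 36))*((-778 - (-390/221 - 455/29)) + 2229) = (3844 + 27)*((-778 - (-390*1/221 - 455*1/29)) + 2229) = 3871*((-778 - (-30/17 - 455/29)) + 2229) = 3871*((-778 - 1*(-8605/493)) + 2229) = 3871*((-778 + 8605/493) + 2229) = 3871*(-374949/493 + 2229) = 3871*(723948/493) = 2802402708/493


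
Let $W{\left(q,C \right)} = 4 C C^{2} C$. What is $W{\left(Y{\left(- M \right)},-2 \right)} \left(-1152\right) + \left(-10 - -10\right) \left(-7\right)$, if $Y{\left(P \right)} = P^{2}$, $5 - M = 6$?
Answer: $-73728$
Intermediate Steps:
$M = -1$ ($M = 5 - 6 = -1$)
$W{\left(q,C \right)} = 4 C^{4}$ ($W{\left(q,C \right)} = 4 C^{3} C = 4 C^{4}$)
$W{\left(Y{\left(- M \right)},-2 \right)} \left(-1152\right) + \left(-10 - -10\right) \left(-7\right) = 4 \left(-2\right)^{4} \left(-1152\right) + \left(-10 - -10\right) \left(-7\right) = 4 \cdot 16 \left(-1152\right) + \left(-10 + 10\right) \left(-7\right) = 64 \left(-1152\right) + 0 \left(-7\right) = -73728 + 0 = -73728$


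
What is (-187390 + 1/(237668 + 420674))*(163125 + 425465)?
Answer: -36306205148102805/329171 ≈ -1.1030e+11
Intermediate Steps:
(-187390 + 1/(237668 + 420674))*(163125 + 425465) = (-187390 + 1/658342)*588590 = -123366707379/658342*588590 = -36306205148102805/329171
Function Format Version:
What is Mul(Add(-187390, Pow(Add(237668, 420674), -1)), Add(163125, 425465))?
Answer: Rational(-36306205148102805, 329171) ≈ -1.1030e+11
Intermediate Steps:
Mul(Add(-187390, Pow(Add(237668, 420674), -1)), Add(163125, 425465)) = Mul(Add(-187390, Pow(658342, -1)), 588590) = Mul(Add(-187390, Rational(1, 658342)), 588590) = Mul(Rational(-123366707379, 658342), 588590) = Rational(-36306205148102805, 329171)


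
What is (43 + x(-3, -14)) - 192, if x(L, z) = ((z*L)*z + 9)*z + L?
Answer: 7954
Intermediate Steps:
x(L, z) = L + z*(9 + L*z²) (x(L, z) = ((L*z)*z + 9)*z + L = (L*z² + 9)*z + L = (9 + L*z²)*z + L = z*(9 + L*z²) + L = L + z*(9 + L*z²))
(43 + x(-3, -14)) - 192 = (43 + (-3 + 9*(-14) - 3*(-14)³)) - 192 = (43 + (-3 - 126 - 3*(-2744))) - 192 = (43 + (-3 - 126 + 8232)) - 192 = (43 + 8103) - 192 = 8146 - 192 = 7954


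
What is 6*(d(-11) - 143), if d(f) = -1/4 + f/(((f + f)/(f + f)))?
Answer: -1851/2 ≈ -925.50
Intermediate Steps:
d(f) = -1/4 + f (d(f) = -1*1/4 + f/(((2*f)/((2*f)))) = -1/4 + f/(((2*f)*(1/(2*f)))) = -1/4 + f/1 = -1/4 + f*1 = -1/4 + f)
6*(d(-11) - 143) = 6*((-1/4 - 11) - 143) = 6*(-45/4 - 143) = 6*(-617/4) = -1851/2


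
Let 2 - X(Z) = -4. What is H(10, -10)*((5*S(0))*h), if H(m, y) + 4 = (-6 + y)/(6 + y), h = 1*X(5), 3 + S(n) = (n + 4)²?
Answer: 0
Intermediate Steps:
X(Z) = 6 (X(Z) = 2 - 1*(-4) = 2 + 4 = 6)
S(n) = -3 + (4 + n)² (S(n) = -3 + (n + 4)² = -3 + (4 + n)²)
h = 6 (h = 1*6 = 6)
H(m, y) = -4 + (-6 + y)/(6 + y)
H(10, -10)*((5*S(0))*h) = (3*(-10 - 1*(-10))/(6 - 10))*((5*(-3 + (4 + 0)²))*6) = (3*(-10 + 10)/(-4))*((5*(-3 + 4²))*6) = (3*(-¼)*0)*((5*(-3 + 16))*6) = 0*((5*13)*6) = 0*(65*6) = 0*390 = 0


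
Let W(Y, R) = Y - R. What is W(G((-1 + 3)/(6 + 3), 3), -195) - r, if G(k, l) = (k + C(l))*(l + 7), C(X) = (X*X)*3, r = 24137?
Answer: -213028/9 ≈ -23670.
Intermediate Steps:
C(X) = 3*X**2 (C(X) = X**2*3 = 3*X**2)
G(k, l) = (7 + l)*(k + 3*l**2) (G(k, l) = (k + 3*l**2)*(l + 7) = (k + 3*l**2)*(7 + l) = (7 + l)*(k + 3*l**2))
W(G((-1 + 3)/(6 + 3), 3), -195) - r = ((3*3**3 + 7*((-1 + 3)/(6 + 3)) + 21*3**2 + ((-1 + 3)/(6 + 3))*3) - 1*(-195)) - 1*24137 = ((3*27 + 7*(2/9) + 21*9 + (2/9)*3) + 195) - 24137 = ((81 + 7*(2*(1/9)) + 189 + (2*(1/9))*3) + 195) - 24137 = ((81 + 7*(2/9) + 189 + (2/9)*3) + 195) - 24137 = ((81 + 14/9 + 189 + 2/3) + 195) - 24137 = (2450/9 + 195) - 24137 = 4205/9 - 24137 = -213028/9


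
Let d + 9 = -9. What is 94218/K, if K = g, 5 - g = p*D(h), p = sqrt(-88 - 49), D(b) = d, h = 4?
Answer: 471090/44413 - 1695924*I*sqrt(137)/44413 ≈ 10.607 - 446.95*I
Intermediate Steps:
d = -18 (d = -9 - 9 = -18)
D(b) = -18
p = I*sqrt(137) (p = sqrt(-137) = I*sqrt(137) ≈ 11.705*I)
g = 5 + 18*I*sqrt(137) (g = 5 - I*sqrt(137)*(-18) = 5 - (-18)*I*sqrt(137) = 5 + 18*I*sqrt(137) ≈ 5.0 + 210.68*I)
K = 5 + 18*I*sqrt(137) ≈ 5.0 + 210.68*I
94218/K = 94218/(5 + 18*I*sqrt(137))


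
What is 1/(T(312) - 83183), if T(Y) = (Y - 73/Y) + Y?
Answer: -312/25758481 ≈ -1.2113e-5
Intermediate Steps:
T(Y) = -73/Y + 2*Y
1/(T(312) - 83183) = 1/((-73/312 + 2*312) - 83183) = 1/((-73*1/312 + 624) - 83183) = 1/((-73/312 + 624) - 83183) = 1/(194615/312 - 83183) = 1/(-25758481/312) = -312/25758481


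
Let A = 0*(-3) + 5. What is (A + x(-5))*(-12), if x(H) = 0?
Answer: -60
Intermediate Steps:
A = 5 (A = 0 + 5 = 5)
(A + x(-5))*(-12) = (5 + 0)*(-12) = 5*(-12) = -60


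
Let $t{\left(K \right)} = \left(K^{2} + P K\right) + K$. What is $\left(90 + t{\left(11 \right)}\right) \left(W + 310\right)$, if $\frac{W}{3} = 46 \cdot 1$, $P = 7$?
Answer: $133952$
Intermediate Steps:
$W = 138$ ($W = 3 \cdot 46 \cdot 1 = 3 \cdot 46 = 138$)
$t{\left(K \right)} = K^{2} + 8 K$ ($t{\left(K \right)} = \left(K^{2} + 7 K\right) + K = K^{2} + 8 K$)
$\left(90 + t{\left(11 \right)}\right) \left(W + 310\right) = \left(90 + 11 \left(8 + 11\right)\right) \left(138 + 310\right) = \left(90 + 11 \cdot 19\right) 448 = \left(90 + 209\right) 448 = 299 \cdot 448 = 133952$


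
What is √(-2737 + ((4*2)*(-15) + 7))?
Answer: 5*I*√114 ≈ 53.385*I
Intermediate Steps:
√(-2737 + ((4*2)*(-15) + 7)) = √(-2737 + (8*(-15) + 7)) = √(-2737 + (-120 + 7)) = √(-2737 - 113) = √(-2850) = 5*I*√114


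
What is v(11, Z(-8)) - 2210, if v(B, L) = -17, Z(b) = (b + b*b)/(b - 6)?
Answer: -2227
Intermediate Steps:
Z(b) = (b + b**2)/(-6 + b)
v(11, Z(-8)) - 2210 = -17 - 2210 = -2227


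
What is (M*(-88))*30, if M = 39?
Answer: -102960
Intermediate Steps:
(M*(-88))*30 = (39*(-88))*30 = -3432*30 = -102960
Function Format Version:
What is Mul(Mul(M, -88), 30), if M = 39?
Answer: -102960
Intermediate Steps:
Mul(Mul(M, -88), 30) = Mul(Mul(39, -88), 30) = Mul(-3432, 30) = -102960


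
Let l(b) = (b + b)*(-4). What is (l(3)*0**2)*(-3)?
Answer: 0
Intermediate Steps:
l(b) = -8*b (l(b) = (2*b)*(-4) = -8*b)
(l(3)*0**2)*(-3) = (-8*3*0**2)*(-3) = -24*0*(-3) = 0*(-3) = 0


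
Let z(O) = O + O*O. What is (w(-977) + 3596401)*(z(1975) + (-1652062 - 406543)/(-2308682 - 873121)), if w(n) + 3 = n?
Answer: 44645444360839911505/3181803 ≈ 1.4031e+13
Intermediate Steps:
z(O) = O + O²
w(n) = -3 + n
(w(-977) + 3596401)*(z(1975) + (-1652062 - 406543)/(-2308682 - 873121)) = ((-3 - 977) + 3596401)*(1975*(1 + 1975) + (-1652062 - 406543)/(-2308682 - 873121)) = (-980 + 3596401)*(1975*1976 - 2058605/(-3181803)) = 3595421*(3902600 - 2058605*(-1/3181803)) = 3595421*(3902600 + 2058605/3181803) = 3595421*(12417306446405/3181803) = 44645444360839911505/3181803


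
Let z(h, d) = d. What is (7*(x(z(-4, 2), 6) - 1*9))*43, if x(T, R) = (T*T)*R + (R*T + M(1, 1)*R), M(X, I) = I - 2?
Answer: 6321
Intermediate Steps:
M(X, I) = -2 + I
x(T, R) = -R + R*T + R*T² (x(T, R) = (T*T)*R + (R*T + (-2 + 1)*R) = T²*R + (R*T - R) = R*T² + (-R + R*T) = -R + R*T + R*T²)
(7*(x(z(-4, 2), 6) - 1*9))*43 = (7*(6*(-1 + 2 + 2²) - 1*9))*43 = (7*(6*(-1 + 2 + 4) - 9))*43 = (7*(6*5 - 9))*43 = (7*(30 - 9))*43 = (7*21)*43 = 147*43 = 6321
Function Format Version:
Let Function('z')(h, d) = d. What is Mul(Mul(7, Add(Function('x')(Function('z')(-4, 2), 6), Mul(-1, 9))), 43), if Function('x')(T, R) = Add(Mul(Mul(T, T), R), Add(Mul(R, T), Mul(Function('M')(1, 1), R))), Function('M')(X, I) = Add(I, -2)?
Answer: 6321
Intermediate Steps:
Function('M')(X, I) = Add(-2, I)
Function('x')(T, R) = Add(Mul(-1, R), Mul(R, T), Mul(R, Pow(T, 2))) (Function('x')(T, R) = Add(Mul(Mul(T, T), R), Add(Mul(R, T), Mul(Add(-2, 1), R))) = Add(Mul(Pow(T, 2), R), Add(Mul(R, T), Mul(-1, R))) = Add(Mul(R, Pow(T, 2)), Add(Mul(-1, R), Mul(R, T))) = Add(Mul(-1, R), Mul(R, T), Mul(R, Pow(T, 2))))
Mul(Mul(7, Add(Function('x')(Function('z')(-4, 2), 6), Mul(-1, 9))), 43) = Mul(Mul(7, Add(Mul(6, Add(-1, 2, Pow(2, 2))), Mul(-1, 9))), 43) = Mul(Mul(7, Add(Mul(6, Add(-1, 2, 4)), -9)), 43) = Mul(Mul(7, Add(Mul(6, 5), -9)), 43) = Mul(Mul(7, Add(30, -9)), 43) = Mul(Mul(7, 21), 43) = Mul(147, 43) = 6321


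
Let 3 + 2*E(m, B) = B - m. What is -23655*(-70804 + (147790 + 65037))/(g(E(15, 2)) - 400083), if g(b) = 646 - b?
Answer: 373283785/44381 ≈ 8410.9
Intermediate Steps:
E(m, B) = -3/2 + B/2 - m/2 (E(m, B) = -3/2 + (B - m)/2 = -3/2 + (B/2 - m/2) = -3/2 + B/2 - m/2)
-23655*(-70804 + (147790 + 65037))/(g(E(15, 2)) - 400083) = -23655*(-70804 + (147790 + 65037))/((646 - (-3/2 + (½)*2 - ½*15)) - 400083) = -23655*(-70804 + 212827)/((646 - (-3/2 + 1 - 15/2)) - 400083) = -23655*142023/((646 - 1*(-8)) - 400083) = -23655*142023/((646 + 8) - 400083) = -23655*142023/(654 - 400083) = -23655/((-399429*1/142023)) = -23655/(-133143/47341) = -23655*(-47341/133143) = 373283785/44381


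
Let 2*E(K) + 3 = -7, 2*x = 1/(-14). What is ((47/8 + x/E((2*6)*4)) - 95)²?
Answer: 622652209/78400 ≈ 7942.0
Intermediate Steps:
x = -1/28 (x = (½)/(-14) = (½)*(-1/14) = -1/28 ≈ -0.035714)
E(K) = -5 (E(K) = -3/2 + (½)*(-7) = -3/2 - 7/2 = -5)
((47/8 + x/E((2*6)*4)) - 95)² = ((47/8 - 1/28/(-5)) - 95)² = ((47*(⅛) - 1/28*(-⅕)) - 95)² = ((47/8 + 1/140) - 95)² = (1647/280 - 95)² = (-24953/280)² = 622652209/78400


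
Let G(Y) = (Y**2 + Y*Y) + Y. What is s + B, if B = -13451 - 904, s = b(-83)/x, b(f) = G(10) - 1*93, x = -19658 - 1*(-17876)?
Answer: -2842303/198 ≈ -14355.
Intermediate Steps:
x = -1782 (x = -19658 + 17876 = -1782)
G(Y) = Y + 2*Y**2 (G(Y) = (Y**2 + Y**2) + Y = 2*Y**2 + Y = Y + 2*Y**2)
b(f) = 117 (b(f) = 10*(1 + 2*10) - 1*93 = 10*(1 + 20) - 93 = 10*21 - 93 = 210 - 93 = 117)
s = -13/198 (s = 117/(-1782) = 117*(-1/1782) = -13/198 ≈ -0.065657)
B = -14355
s + B = -13/198 - 14355 = -2842303/198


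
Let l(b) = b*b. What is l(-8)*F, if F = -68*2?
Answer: -8704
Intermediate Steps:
l(b) = b²
F = -136
l(-8)*F = (-8)²*(-136) = 64*(-136) = -8704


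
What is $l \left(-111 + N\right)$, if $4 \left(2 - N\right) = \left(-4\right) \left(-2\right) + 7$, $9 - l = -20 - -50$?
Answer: $\frac{9471}{4} \approx 2367.8$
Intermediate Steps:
$l = -21$ ($l = 9 - \left(-20 - -50\right) = 9 - \left(-20 + 50\right) = 9 - 30 = -21$)
$N = - \frac{7}{4}$ ($N = 2 - \frac{\left(-4\right) \left(-2\right) + 7}{4} = 2 - \frac{8 + 7}{4} = 2 - \frac{15}{4} = - \frac{7}{4} \approx -1.75$)
$l \left(-111 + N\right) = - 21 \left(-111 - \frac{7}{4}\right) = \left(-21\right) \left(- \frac{451}{4}\right) = \frac{9471}{4}$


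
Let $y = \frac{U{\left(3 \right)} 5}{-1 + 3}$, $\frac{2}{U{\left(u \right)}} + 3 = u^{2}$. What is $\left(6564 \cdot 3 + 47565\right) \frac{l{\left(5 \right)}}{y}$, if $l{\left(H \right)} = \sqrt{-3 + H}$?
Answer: $\frac{403542 \sqrt{2}}{5} \approx 1.1414 \cdot 10^{5}$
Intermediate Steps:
$U{\left(u \right)} = \frac{2}{-3 + u^{2}}$
$y = \frac{5}{6}$ ($y = \frac{\frac{2}{-3 + 3^{2}} \cdot 5}{-1 + 3} = \frac{\frac{2}{-3 + 9} \cdot 5}{2} = \frac{2}{6} \cdot 5 \cdot \frac{1}{2} = 2 \cdot \frac{1}{6} \cdot 5 \cdot \frac{1}{2} = \frac{1}{3} \cdot 5 \cdot \frac{1}{2} = \frac{5}{3} \cdot \frac{1}{2} = \frac{5}{6} \approx 0.83333$)
$\left(6564 \cdot 3 + 47565\right) \frac{l{\left(5 \right)}}{y} = \left(6564 \cdot 3 + 47565\right) \frac{\sqrt{-3 + 5}}{\frac{5}{6}} = \left(19692 + 47565\right) \sqrt{2} \cdot \frac{6}{5} = 67257 \frac{6 \sqrt{2}}{5} = \frac{403542 \sqrt{2}}{5}$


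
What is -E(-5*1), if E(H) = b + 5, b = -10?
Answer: 5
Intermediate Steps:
E(H) = -5 (E(H) = -10 + 5 = -5)
-E(-5*1) = -1*(-5) = 5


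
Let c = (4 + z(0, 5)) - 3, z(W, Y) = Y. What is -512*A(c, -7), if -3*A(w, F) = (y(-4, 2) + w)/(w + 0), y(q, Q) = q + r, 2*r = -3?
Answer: 128/9 ≈ 14.222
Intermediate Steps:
r = -3/2 (r = (1/2)*(-3) = -3/2 ≈ -1.5000)
y(q, Q) = -3/2 + q (y(q, Q) = q - 3/2 = -3/2 + q)
c = 6 (c = (4 + 5) - 3 = 9 - 3 = 6)
A(w, F) = -(-11/2 + w)/(3*w) (A(w, F) = -((-3/2 - 4) + w)/(3*(w + 0)) = -(-11/2 + w)/(3*w))
-512*A(c, -7) = -256*(11 - 2*6)/(3*6) = -256*(11 - 12)/(3*6) = -256*(-1)/(3*6) = -512*(-1/36) = 128/9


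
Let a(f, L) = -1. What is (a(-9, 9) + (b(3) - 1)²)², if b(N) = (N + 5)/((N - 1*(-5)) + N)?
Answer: 12544/14641 ≈ 0.85677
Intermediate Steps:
b(N) = (5 + N)/(5 + 2*N) (b(N) = (5 + N)/((N + 5) + N) = (5 + N)/((5 + N) + N) = (5 + N)/(5 + 2*N))
(a(-9, 9) + (b(3) - 1)²)² = (-1 + ((5 + 3)/(5 + 2*3) - 1)²)² = (-1 + (8/(5 + 6) - 1)²)² = (-1 + (8/11 - 1)²)² = (-1 + (-3/11)²)² = (-1 + 9/121)² = (-112/121)² = 12544/14641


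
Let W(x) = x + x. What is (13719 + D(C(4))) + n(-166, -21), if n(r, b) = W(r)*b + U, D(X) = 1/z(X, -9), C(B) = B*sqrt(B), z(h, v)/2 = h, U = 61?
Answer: 332033/16 ≈ 20752.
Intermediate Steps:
z(h, v) = 2*h
C(B) = B**(3/2)
W(x) = 2*x
D(X) = 1/(2*X)
n(r, b) = 61 + 2*b*r (n(r, b) = (2*r)*b + 61 = 2*b*r + 61 = 61 + 2*b*r)
(13719 + D(C(4))) + n(-166, -21) = (13719 + 1/(2*(4**(3/2)))) + (61 + 2*(-21)*(-166)) = (13719 + (1/2)/8) + (61 + 6972) = (13719 + (1/2)*(1/8)) + 7033 = (13719 + 1/16) + 7033 = 219505/16 + 7033 = 332033/16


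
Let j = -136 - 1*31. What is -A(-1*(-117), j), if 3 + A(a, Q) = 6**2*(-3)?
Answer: 111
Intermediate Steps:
j = -167 (j = -136 - 31 = -167)
A(a, Q) = -111 (A(a, Q) = -3 + 6**2*(-3) = -3 + 36*(-3) = -3 - 108 = -111)
-A(-1*(-117), j) = -1*(-111) = 111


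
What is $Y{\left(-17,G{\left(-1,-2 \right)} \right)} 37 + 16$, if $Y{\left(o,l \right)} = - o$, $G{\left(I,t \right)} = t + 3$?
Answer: $645$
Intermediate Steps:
$G{\left(I,t \right)} = 3 + t$
$Y{\left(-17,G{\left(-1,-2 \right)} \right)} 37 + 16 = \left(-1\right) \left(-17\right) 37 + 16 = 17 \cdot 37 + 16 = 629 + 16 = 645$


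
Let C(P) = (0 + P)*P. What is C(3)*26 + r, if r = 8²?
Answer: 298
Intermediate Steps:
C(P) = P² (C(P) = P*P = P²)
r = 64
C(3)*26 + r = 3²*26 + 64 = 9*26 + 64 = 234 + 64 = 298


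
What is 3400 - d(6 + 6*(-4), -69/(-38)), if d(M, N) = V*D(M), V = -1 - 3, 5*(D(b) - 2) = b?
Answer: 16968/5 ≈ 3393.6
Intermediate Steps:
D(b) = 2 + b/5
V = -4
d(M, N) = -8 - 4*M/5 (d(M, N) = -4*(2 + M/5) = -8 - 4*M/5)
3400 - d(6 + 6*(-4), -69/(-38)) = 3400 - (-8 - 4*(6 + 6*(-4))/5) = 3400 - (-8 - 4*(6 - 24)/5) = 3400 - (-8 - ⅘*(-18)) = 3400 - (-8 + 72/5) = 3400 - 1*32/5 = 3400 - 32/5 = 16968/5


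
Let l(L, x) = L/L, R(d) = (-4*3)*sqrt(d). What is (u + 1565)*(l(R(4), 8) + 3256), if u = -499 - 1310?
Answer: -794708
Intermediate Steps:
u = -1809
R(d) = -12*sqrt(d)
l(L, x) = 1
(u + 1565)*(l(R(4), 8) + 3256) = (-1809 + 1565)*(1 + 3256) = -244*3257 = -794708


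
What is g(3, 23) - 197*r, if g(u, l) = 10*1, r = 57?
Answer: -11219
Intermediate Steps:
g(u, l) = 10
g(3, 23) - 197*r = 10 - 197*57 = 10 - 11229 = -11219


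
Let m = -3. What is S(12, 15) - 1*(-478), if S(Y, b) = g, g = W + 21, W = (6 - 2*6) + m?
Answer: 490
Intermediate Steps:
W = -9 (W = (6 - 2*6) - 3 = (6 - 12) - 3 = -6 - 3 = -9)
g = 12 (g = -9 + 21 = 12)
S(Y, b) = 12
S(12, 15) - 1*(-478) = 12 - 1*(-478) = 12 + 478 = 490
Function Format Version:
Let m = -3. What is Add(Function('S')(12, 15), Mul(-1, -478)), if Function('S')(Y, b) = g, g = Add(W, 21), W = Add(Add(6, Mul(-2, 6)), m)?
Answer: 490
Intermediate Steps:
W = -9 (W = Add(Add(6, Mul(-2, 6)), -3) = Add(Add(6, -12), -3) = Add(-6, -3) = -9)
g = 12 (g = Add(-9, 21) = 12)
Function('S')(Y, b) = 12
Add(Function('S')(12, 15), Mul(-1, -478)) = Add(12, Mul(-1, -478)) = Add(12, 478) = 490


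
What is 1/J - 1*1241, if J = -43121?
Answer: -53513162/43121 ≈ -1241.0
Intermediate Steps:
1/J - 1*1241 = 1/(-43121) - 1*1241 = -1/43121 - 1241 = -53513162/43121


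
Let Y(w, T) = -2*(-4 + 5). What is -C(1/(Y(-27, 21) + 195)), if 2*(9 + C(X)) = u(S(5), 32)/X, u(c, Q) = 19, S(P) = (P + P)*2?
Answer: -3649/2 ≈ -1824.5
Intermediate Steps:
S(P) = 4*P (S(P) = (2*P)*2 = 4*P)
Y(w, T) = -2 (Y(w, T) = -2*1 = -2)
C(X) = -9 + 19/(2*X) (C(X) = -9 + (19/X)/2 = -9 + 19/(2*X))
-C(1/(Y(-27, 21) + 195)) = -(-9 + 19/(2*(1/(-2 + 195)))) = -(-9 + 19/(2*(1/193))) = -(-9 + (19/2)*193) = -(-9 + 3667/2) = -1*3649/2 = -3649/2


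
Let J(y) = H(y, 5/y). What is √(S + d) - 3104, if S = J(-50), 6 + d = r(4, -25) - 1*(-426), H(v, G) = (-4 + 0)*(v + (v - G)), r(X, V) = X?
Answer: -3104 + √20590/5 ≈ -3075.3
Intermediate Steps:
H(v, G) = -8*v + 4*G (H(v, G) = -4*(-G + 2*v) = -8*v + 4*G)
d = 424 (d = -6 + (4 - 1*(-426)) = -6 + (4 + 426) = -6 + 430 = 424)
J(y) = -8*y + 20/y (J(y) = -8*y + 4*(5/y) = -8*y + 20/y)
S = 1998/5 (S = -8*(-50) + 20/(-50) = 400 + 20*(-1/50) = 400 - ⅖ = 1998/5 ≈ 399.60)
√(S + d) - 3104 = √(1998/5 + 424) - 3104 = √(4118/5) - 3104 = √20590/5 - 3104 = -3104 + √20590/5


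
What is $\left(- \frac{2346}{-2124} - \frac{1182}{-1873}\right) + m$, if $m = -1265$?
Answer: $- \frac{837597359}{663042} \approx -1263.3$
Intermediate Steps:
$\left(- \frac{2346}{-2124} - \frac{1182}{-1873}\right) + m = \left(- \frac{2346}{-2124} - \frac{1182}{-1873}\right) - 1265 = \left(\left(-2346\right) \left(- \frac{1}{2124}\right) - - \frac{1182}{1873}\right) - 1265 = \left(\frac{391}{354} + \frac{1182}{1873}\right) - 1265 = \frac{1150771}{663042} - 1265 = - \frac{837597359}{663042}$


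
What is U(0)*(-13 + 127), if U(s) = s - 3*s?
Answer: 0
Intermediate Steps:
U(s) = -2*s (U(s) = s - 3*s = -2*s)
U(0)*(-13 + 127) = (-2*0)*(-13 + 127) = 0*114 = 0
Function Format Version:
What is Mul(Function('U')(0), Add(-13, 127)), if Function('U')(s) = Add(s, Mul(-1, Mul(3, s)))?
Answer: 0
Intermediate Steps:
Function('U')(s) = Mul(-2, s) (Function('U')(s) = Add(s, Mul(-3, s)) = Mul(-2, s))
Mul(Function('U')(0), Add(-13, 127)) = Mul(Mul(-2, 0), Add(-13, 127)) = Mul(0, 114) = 0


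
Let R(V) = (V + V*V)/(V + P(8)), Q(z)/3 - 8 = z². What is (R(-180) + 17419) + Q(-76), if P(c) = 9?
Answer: 657069/19 ≈ 34583.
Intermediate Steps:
Q(z) = 24 + 3*z²
R(V) = (V + V²)/(9 + V) (R(V) = (V + V*V)/(V + 9) = (V + V²)/(9 + V))
(R(-180) + 17419) + Q(-76) = (-180*(1 - 180)/(9 - 180) + 17419) + (24 + 3*(-76)²) = (-180*(-179)/(-171) + 17419) + (24 + 3*5776) = (-180*(-1/171)*(-179) + 17419) + (24 + 17328) = (-3580/19 + 17419) + 17352 = 327381/19 + 17352 = 657069/19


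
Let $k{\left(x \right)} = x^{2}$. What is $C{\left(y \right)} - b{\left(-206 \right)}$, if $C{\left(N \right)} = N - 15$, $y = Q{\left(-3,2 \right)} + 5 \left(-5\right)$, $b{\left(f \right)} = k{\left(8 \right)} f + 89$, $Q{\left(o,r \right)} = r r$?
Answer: $13059$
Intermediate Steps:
$Q{\left(o,r \right)} = r^{2}$
$b{\left(f \right)} = 89 + 64 f$ ($b{\left(f \right)} = 8^{2} f + 89 = 64 f + 89 = 89 + 64 f$)
$y = -21$ ($y = 2^{2} + 5 \left(-5\right) = 4 - 25 = -21$)
$C{\left(N \right)} = -15 + N$
$C{\left(y \right)} - b{\left(-206 \right)} = \left(-15 - 21\right) - \left(89 + 64 \left(-206\right)\right) = -36 - \left(89 - 13184\right) = -36 - -13095 = -36 + 13095 = 13059$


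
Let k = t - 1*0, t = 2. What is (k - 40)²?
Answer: 1444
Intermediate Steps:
k = 2 (k = 2 - 1*0 = 2 + 0 = 2)
(k - 40)² = (2 - 40)² = (-38)² = 1444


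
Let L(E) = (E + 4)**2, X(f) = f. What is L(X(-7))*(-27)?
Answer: -243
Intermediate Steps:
L(E) = (4 + E)**2
L(X(-7))*(-27) = (4 - 7)**2*(-27) = (-3)**2*(-27) = 9*(-27) = -243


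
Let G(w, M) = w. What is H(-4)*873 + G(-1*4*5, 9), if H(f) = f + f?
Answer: -7004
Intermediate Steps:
H(f) = 2*f
H(-4)*873 + G(-1*4*5, 9) = (2*(-4))*873 - 1*4*5 = -8*873 - 4*5 = -6984 - 20 = -7004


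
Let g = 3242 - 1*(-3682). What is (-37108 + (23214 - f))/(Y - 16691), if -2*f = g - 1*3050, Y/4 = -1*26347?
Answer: 11957/122079 ≈ 0.097945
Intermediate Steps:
g = 6924 (g = 3242 + 3682 = 6924)
Y = -105388 (Y = 4*(-1*26347) = 4*(-26347) = -105388)
f = -1937 (f = -(6924 - 1*3050)/2 = -(6924 - 3050)/2 = -½*3874 = -1937)
(-37108 + (23214 - f))/(Y - 16691) = (-37108 + (23214 - 1*(-1937)))/(-105388 - 16691) = (-37108 + (23214 + 1937))/(-122079) = (-37108 + 25151)*(-1/122079) = -11957*(-1/122079) = 11957/122079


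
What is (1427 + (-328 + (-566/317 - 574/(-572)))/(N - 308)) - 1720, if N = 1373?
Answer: -9440143941/32185010 ≈ -293.31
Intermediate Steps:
(1427 + (-328 + (-566/317 - 574/(-572)))/(N - 308)) - 1720 = (1427 + (-328 + (-566/317 - 574/(-572)))/(1373 - 308)) - 1720 = (1427 + (-328 + (-566*1/317 - 574*(-1/572)))/1065) - 1720 = (1427 + (-328 + (-566/317 + 287/286))*(1/1065)) - 1720 = (1427 + (-328 - 70897/90662)*(1/1065)) - 1720 = (1427 - 29808033/90662*1/1065) - 1720 = (1427 - 9936011/32185010) - 1720 = 45918073259/32185010 - 1720 = -9440143941/32185010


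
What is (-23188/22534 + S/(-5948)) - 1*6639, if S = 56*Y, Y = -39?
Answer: -111241087027/16754029 ≈ -6639.7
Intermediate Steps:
S = -2184 (S = 56*(-39) = -2184)
(-23188/22534 + S/(-5948)) - 1*6639 = (-23188/22534 - 2184/(-5948)) - 1*6639 = (-23188*1/22534 - 2184*(-1/5948)) - 6639 = (-11594/11267 + 546/1487) - 6639 = -11088496/16754029 - 6639 = -111241087027/16754029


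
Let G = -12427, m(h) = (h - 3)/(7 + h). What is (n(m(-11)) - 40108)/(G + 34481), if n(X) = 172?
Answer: -19968/11027 ≈ -1.8108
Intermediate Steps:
m(h) = (-3 + h)/(7 + h)
(n(m(-11)) - 40108)/(G + 34481) = (172 - 40108)/(-12427 + 34481) = -39936/22054 = -39936*1/22054 = -19968/11027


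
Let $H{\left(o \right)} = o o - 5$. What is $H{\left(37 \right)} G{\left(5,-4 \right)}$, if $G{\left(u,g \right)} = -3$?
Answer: $-4092$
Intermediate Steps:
$H{\left(o \right)} = -5 + o^{2}$ ($H{\left(o \right)} = o^{2} - 5 = -5 + o^{2}$)
$H{\left(37 \right)} G{\left(5,-4 \right)} = \left(-5 + 37^{2}\right) \left(-3\right) = \left(-5 + 1369\right) \left(-3\right) = 1364 \left(-3\right) = -4092$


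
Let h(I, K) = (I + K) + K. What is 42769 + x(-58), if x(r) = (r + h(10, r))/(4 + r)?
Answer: 1154845/27 ≈ 42772.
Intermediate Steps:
h(I, K) = I + 2*K
x(r) = (10 + 3*r)/(4 + r) (x(r) = (r + (10 + 2*r))/(4 + r) = (10 + 3*r)/(4 + r))
42769 + x(-58) = 42769 + (10 + 3*(-58))/(4 - 58) = 42769 + (10 - 174)/(-54) = 42769 - 1/54*(-164) = 42769 + 82/27 = 1154845/27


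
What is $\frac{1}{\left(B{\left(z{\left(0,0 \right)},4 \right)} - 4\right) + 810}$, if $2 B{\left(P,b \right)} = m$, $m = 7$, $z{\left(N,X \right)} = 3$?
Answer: $\frac{2}{1619} \approx 0.0012353$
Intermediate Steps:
$B{\left(P,b \right)} = \frac{7}{2}$ ($B{\left(P,b \right)} = \frac{1}{2} \cdot 7 = \frac{7}{2}$)
$\frac{1}{\left(B{\left(z{\left(0,0 \right)},4 \right)} - 4\right) + 810} = \frac{1}{\left(\frac{7}{2} - 4\right) + 810} = \frac{1}{- \frac{1}{2} + 810} = \frac{1}{\frac{1619}{2}} = \frac{2}{1619}$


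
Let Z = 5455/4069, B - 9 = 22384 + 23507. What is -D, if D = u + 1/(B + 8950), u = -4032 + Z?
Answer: 899581297981/223184650 ≈ 4030.7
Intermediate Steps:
B = 45900 (B = 9 + (22384 + 23507) = 9 + 45891 = 45900)
Z = 5455/4069 (Z = 5455*(1/4069) = 5455/4069 ≈ 1.3406)
u = -16400753/4069 (u = -4032 + 5455/4069 = -16400753/4069 ≈ -4030.7)
D = -899581297981/223184650 (D = -16400753/4069 + 1/(45900 + 8950) = -16400753/4069 + 1/54850 = -899581297981/223184650 ≈ -4030.7)
-D = -1*(-899581297981/223184650) = 899581297981/223184650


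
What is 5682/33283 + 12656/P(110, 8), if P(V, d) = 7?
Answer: 60181346/33283 ≈ 1808.2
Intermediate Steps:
5682/33283 + 12656/P(110, 8) = 5682/33283 + 12656/7 = 5682*(1/33283) + 12656*(⅐) = 5682/33283 + 1808 = 60181346/33283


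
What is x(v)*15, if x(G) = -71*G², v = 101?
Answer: -10864065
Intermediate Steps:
x(v)*15 = -71*101²*15 = -71*10201*15 = -724271*15 = -10864065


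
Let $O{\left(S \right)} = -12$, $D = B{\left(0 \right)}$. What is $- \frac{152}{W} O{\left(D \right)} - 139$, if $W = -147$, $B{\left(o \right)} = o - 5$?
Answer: $- \frac{7419}{49} \approx -151.41$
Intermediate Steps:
$B{\left(o \right)} = -5 + o$ ($B{\left(o \right)} = o - 5 = -5 + o$)
$D = -5$ ($D = -5 + 0 = -5$)
$- \frac{152}{W} O{\left(D \right)} - 139 = - \frac{152}{-147} \left(-12\right) - 139 = \left(-152\right) \left(- \frac{1}{147}\right) \left(-12\right) - 139 = \frac{152}{147} \left(-12\right) - 139 = - \frac{608}{49} - 139 = - \frac{7419}{49}$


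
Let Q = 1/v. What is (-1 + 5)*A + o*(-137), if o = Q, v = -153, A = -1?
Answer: -475/153 ≈ -3.1046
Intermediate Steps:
Q = -1/153 (Q = 1/(-153) = -1/153 ≈ -0.0065359)
o = -1/153 ≈ -0.0065359
(-1 + 5)*A + o*(-137) = (-1 + 5)*(-1) - 1/153*(-137) = 4*(-1) + 137/153 = -4 + 137/153 = -475/153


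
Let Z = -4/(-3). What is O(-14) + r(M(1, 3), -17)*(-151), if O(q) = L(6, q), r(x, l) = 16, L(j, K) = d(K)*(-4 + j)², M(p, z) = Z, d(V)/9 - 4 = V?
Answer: -2776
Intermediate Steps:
d(V) = 36 + 9*V
Z = 4/3 (Z = -4*(-⅓) = 4/3 ≈ 1.3333)
M(p, z) = 4/3
L(j, K) = (-4 + j)²*(36 + 9*K) (L(j, K) = (36 + 9*K)*(-4 + j)² = (-4 + j)²*(36 + 9*K))
O(q) = 144 + 36*q (O(q) = 9*(-4 + 6)²*(4 + q) = 9*2²*(4 + q) = 9*4*(4 + q) = 144 + 36*q)
O(-14) + r(M(1, 3), -17)*(-151) = (144 + 36*(-14)) + 16*(-151) = (144 - 504) - 2416 = -360 - 2416 = -2776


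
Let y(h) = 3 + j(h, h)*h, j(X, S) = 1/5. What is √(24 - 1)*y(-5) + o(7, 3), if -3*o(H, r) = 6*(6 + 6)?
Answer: -24 + 2*√23 ≈ -14.408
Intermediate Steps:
o(H, r) = -24 (o(H, r) = -2*(6 + 6) = -2*12 = -⅓*72 = -24)
j(X, S) = ⅕
y(h) = 3 + h/5
√(24 - 1)*y(-5) + o(7, 3) = √(24 - 1)*(3 + (⅕)*(-5)) - 24 = √23*(3 - 1) - 24 = √23*2 - 24 = 2*√23 - 24 = -24 + 2*√23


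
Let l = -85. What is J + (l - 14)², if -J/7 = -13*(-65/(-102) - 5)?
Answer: 959207/102 ≈ 9404.0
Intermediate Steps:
J = -40495/102 (J = -(-91)*(-65/(-102) - 5) = -(-91)*(-65*(-1/102) - 5) = -(-91)*(65/102 - 5) = -(-91)*(-445)/102 = -7*5785/102 = -40495/102 ≈ -397.01)
J + (l - 14)² = -40495/102 + (-85 - 14)² = -40495/102 + (-99)² = -40495/102 + 9801 = 959207/102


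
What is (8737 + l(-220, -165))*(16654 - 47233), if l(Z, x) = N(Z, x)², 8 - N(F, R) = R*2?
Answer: -3760635999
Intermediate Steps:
N(F, R) = 8 - 2*R (N(F, R) = 8 - R*2 = 8 - 2*R)
l(Z, x) = (8 - 2*x)²
(8737 + l(-220, -165))*(16654 - 47233) = (8737 + 4*(-4 - 165)²)*(16654 - 47233) = (8737 + 4*(-169)²)*(-30579) = (8737 + 4*28561)*(-30579) = (8737 + 114244)*(-30579) = 122981*(-30579) = -3760635999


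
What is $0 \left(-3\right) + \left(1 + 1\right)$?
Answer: $2$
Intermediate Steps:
$0 \left(-3\right) + \left(1 + 1\right) = 0 + 2 = 2$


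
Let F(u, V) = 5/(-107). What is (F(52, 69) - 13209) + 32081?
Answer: 2019299/107 ≈ 18872.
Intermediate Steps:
F(u, V) = -5/107 (F(u, V) = 5*(-1/107) = -5/107)
(F(52, 69) - 13209) + 32081 = (-5/107 - 13209) + 32081 = -1413368/107 + 32081 = 2019299/107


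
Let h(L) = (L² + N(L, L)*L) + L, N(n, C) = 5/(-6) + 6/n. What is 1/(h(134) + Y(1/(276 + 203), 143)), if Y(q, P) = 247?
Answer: 3/54694 ≈ 5.4851e-5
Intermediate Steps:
N(n, C) = -⅚ + 6/n (N(n, C) = 5*(-⅙) + 6/n = -⅚ + 6/n)
h(L) = L + L² + L*(-⅚ + 6/L) (h(L) = (L² + (-⅚ + 6/L)*L) + L = (L² + L*(-⅚ + 6/L)) + L = L + L² + L*(-⅚ + 6/L))
1/(h(134) + Y(1/(276 + 203), 143)) = 1/((6 + 134² + (⅙)*134) + 247) = 1/((6 + 17956 + 67/3) + 247) = 1/(53953/3 + 247) = 1/(54694/3) = 3/54694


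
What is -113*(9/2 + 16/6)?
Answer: -4859/6 ≈ -809.83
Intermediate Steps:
-113*(9/2 + 16/6) = -113*(9*(1/2) + 16*(1/6)) = -113*(9/2 + 8/3) = -113*43/6 = -4859/6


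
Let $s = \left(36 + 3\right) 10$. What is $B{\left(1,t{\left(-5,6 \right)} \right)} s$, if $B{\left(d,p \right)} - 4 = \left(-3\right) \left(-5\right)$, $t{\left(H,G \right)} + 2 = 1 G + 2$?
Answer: $7410$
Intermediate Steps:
$t{\left(H,G \right)} = G$ ($t{\left(H,G \right)} = -2 + \left(1 G + 2\right) = -2 + \left(G + 2\right) = -2 + \left(2 + G\right) = G$)
$s = 390$ ($s = 39 \cdot 10 = 390$)
$B{\left(d,p \right)} = 19$ ($B{\left(d,p \right)} = 4 - -15 = 4 + 15 = 19$)
$B{\left(1,t{\left(-5,6 \right)} \right)} s = 19 \cdot 390 = 7410$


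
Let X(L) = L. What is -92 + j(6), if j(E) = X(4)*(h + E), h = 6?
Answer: -44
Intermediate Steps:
j(E) = 24 + 4*E (j(E) = 4*(6 + E) = 24 + 4*E)
-92 + j(6) = -92 + (24 + 4*6) = -92 + (24 + 24) = -92 + 48 = -44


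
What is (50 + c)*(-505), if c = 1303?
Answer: -683265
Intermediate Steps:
(50 + c)*(-505) = (50 + 1303)*(-505) = 1353*(-505) = -683265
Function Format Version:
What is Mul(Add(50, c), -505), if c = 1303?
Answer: -683265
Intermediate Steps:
Mul(Add(50, c), -505) = Mul(Add(50, 1303), -505) = Mul(1353, -505) = -683265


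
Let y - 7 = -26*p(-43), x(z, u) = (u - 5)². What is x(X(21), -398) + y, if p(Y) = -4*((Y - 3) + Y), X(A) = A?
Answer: 153160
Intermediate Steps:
x(z, u) = (-5 + u)²
p(Y) = 12 - 8*Y (p(Y) = -4*((-3 + Y) + Y) = -4*(-3 + 2*Y) = 12 - 8*Y)
y = -9249 (y = 7 - 26*(12 - 8*(-43)) = 7 - 26*(12 + 344) = 7 - 26*356 = 7 - 9256 = -9249)
x(X(21), -398) + y = (-5 - 398)² - 9249 = (-403)² - 9249 = 162409 - 9249 = 153160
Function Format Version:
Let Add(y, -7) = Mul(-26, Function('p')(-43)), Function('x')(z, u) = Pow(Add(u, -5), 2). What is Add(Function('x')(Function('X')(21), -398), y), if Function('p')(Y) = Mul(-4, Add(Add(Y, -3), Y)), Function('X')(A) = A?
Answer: 153160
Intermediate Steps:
Function('x')(z, u) = Pow(Add(-5, u), 2)
Function('p')(Y) = Add(12, Mul(-8, Y)) (Function('p')(Y) = Mul(-4, Add(Add(-3, Y), Y)) = Mul(-4, Add(-3, Mul(2, Y))) = Add(12, Mul(-8, Y)))
y = -9249 (y = Add(7, Mul(-26, Add(12, Mul(-8, -43)))) = Add(7, Mul(-26, Add(12, 344))) = Add(7, Mul(-26, 356)) = Add(7, -9256) = -9249)
Add(Function('x')(Function('X')(21), -398), y) = Add(Pow(Add(-5, -398), 2), -9249) = Add(Pow(-403, 2), -9249) = Add(162409, -9249) = 153160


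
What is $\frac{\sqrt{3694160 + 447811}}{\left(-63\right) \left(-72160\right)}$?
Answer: $\frac{\sqrt{460219}}{1515360} \approx 0.00044768$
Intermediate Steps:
$\frac{\sqrt{3694160 + 447811}}{\left(-63\right) \left(-72160\right)} = \frac{\sqrt{4141971}}{4546080} = 3 \sqrt{460219} \cdot \frac{1}{4546080} = \frac{\sqrt{460219}}{1515360}$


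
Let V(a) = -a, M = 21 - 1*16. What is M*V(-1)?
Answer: 5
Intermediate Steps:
M = 5 (M = 21 - 16 = 5)
M*V(-1) = 5*(-1*(-1)) = 5*1 = 5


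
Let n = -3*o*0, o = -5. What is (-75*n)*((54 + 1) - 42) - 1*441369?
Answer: -441369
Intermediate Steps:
n = 0 (n = -3*(-5)*0 = 15*0 = 0)
(-75*n)*((54 + 1) - 42) - 1*441369 = (-75*0)*((54 + 1) - 42) - 1*441369 = 0*(55 - 42) - 441369 = 0*13 - 441369 = 0 - 441369 = -441369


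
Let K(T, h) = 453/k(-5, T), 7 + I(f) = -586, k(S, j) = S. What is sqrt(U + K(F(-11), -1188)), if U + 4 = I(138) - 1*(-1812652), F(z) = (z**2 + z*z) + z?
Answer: sqrt(45299110)/5 ≈ 1346.1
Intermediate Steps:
F(z) = z + 2*z**2 (F(z) = (z**2 + z**2) + z = 2*z**2 + z = z + 2*z**2)
I(f) = -593 (I(f) = -7 - 586 = -593)
K(T, h) = -453/5 (K(T, h) = 453/(-5) = 453*(-1/5) = -453/5)
U = 1812055 (U = -4 + (-593 - 1*(-1812652)) = -4 + (-593 + 1812652) = -4 + 1812059 = 1812055)
sqrt(U + K(F(-11), -1188)) = sqrt(1812055 - 453/5) = sqrt(9059822/5) = sqrt(45299110)/5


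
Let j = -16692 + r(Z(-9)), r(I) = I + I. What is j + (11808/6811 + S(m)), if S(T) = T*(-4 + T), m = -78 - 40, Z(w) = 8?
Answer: -15517272/6811 ≈ -2278.3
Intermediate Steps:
m = -118
r(I) = 2*I
j = -16676 (j = -16692 + 2*8 = -16692 + 16 = -16676)
j + (11808/6811 + S(m)) = -16676 + (11808/6811 - 118*(-4 - 118)) = -16676 + (11808*(1/6811) - 118*(-122)) = -16676 + (11808/6811 + 14396) = -16676 + 98062964/6811 = -15517272/6811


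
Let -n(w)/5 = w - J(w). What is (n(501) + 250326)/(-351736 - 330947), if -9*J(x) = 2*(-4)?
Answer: -2230429/6144147 ≈ -0.36302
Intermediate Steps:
J(x) = 8/9 (J(x) = -2*(-4)/9 = -1/9*(-8) = 8/9)
n(w) = 40/9 - 5*w (n(w) = -5*(w - 1*8/9) = -5*(w - 8/9) = -5*(-8/9 + w) = 40/9 - 5*w)
(n(501) + 250326)/(-351736 - 330947) = ((40/9 - 5*501) + 250326)/(-351736 - 330947) = ((40/9 - 2505) + 250326)/(-682683) = (-22505/9 + 250326)*(-1/682683) = (2230429/9)*(-1/682683) = -2230429/6144147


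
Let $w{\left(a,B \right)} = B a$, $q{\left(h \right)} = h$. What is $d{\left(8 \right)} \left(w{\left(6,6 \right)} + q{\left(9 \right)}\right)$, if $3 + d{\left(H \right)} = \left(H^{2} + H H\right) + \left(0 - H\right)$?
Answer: $5265$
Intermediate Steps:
$d{\left(H \right)} = -3 - H + 2 H^{2}$ ($d{\left(H \right)} = -3 + \left(\left(H^{2} + H H\right) + \left(0 - H\right)\right) = -3 - \left(H - 2 H^{2}\right) = -3 + \left(2 H^{2} - H\right) = -3 + \left(- H + 2 H^{2}\right) = -3 - H + 2 H^{2}$)
$d{\left(8 \right)} \left(w{\left(6,6 \right)} + q{\left(9 \right)}\right) = \left(-3 - 8 + 2 \cdot 8^{2}\right) \left(6 \cdot 6 + 9\right) = \left(-3 - 8 + 2 \cdot 64\right) \left(36 + 9\right) = \left(-3 - 8 + 128\right) 45 = 117 \cdot 45 = 5265$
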